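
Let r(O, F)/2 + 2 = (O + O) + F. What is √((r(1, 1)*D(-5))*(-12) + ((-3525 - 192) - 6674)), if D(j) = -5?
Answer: I*√10271 ≈ 101.35*I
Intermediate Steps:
r(O, F) = -4 + 2*F + 4*O (r(O, F) = -4 + 2*((O + O) + F) = -4 + 2*(2*O + F) = -4 + 2*(F + 2*O) = -4 + (2*F + 4*O) = -4 + 2*F + 4*O)
√((r(1, 1)*D(-5))*(-12) + ((-3525 - 192) - 6674)) = √(((-4 + 2*1 + 4*1)*(-5))*(-12) + ((-3525 - 192) - 6674)) = √(((-4 + 2 + 4)*(-5))*(-12) + (-3717 - 6674)) = √((2*(-5))*(-12) - 10391) = √(-10*(-12) - 10391) = √(120 - 10391) = √(-10271) = I*√10271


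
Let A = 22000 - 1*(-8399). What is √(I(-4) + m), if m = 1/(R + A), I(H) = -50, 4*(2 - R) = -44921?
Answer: I*√55461124606/33305 ≈ 7.0711*I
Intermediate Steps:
R = 44929/4 (R = 2 - ¼*(-44921) = 2 + 44921/4 = 44929/4 ≈ 11232.)
A = 30399 (A = 22000 + 8399 = 30399)
m = 4/166525 (m = 1/(44929/4 + 30399) = 1/(166525/4) = 4/166525 ≈ 2.4020e-5)
√(I(-4) + m) = √(-50 + 4/166525) = √(-8326246/166525) = I*√55461124606/33305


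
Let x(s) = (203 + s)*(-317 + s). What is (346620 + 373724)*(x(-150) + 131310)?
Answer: 76759136296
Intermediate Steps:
x(s) = (-317 + s)*(203 + s)
(346620 + 373724)*(x(-150) + 131310) = (346620 + 373724)*((-64351 + (-150)**2 - 114*(-150)) + 131310) = 720344*((-64351 + 22500 + 17100) + 131310) = 720344*(-24751 + 131310) = 720344*106559 = 76759136296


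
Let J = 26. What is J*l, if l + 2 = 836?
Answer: 21684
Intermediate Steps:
l = 834 (l = -2 + 836 = 834)
J*l = 26*834 = 21684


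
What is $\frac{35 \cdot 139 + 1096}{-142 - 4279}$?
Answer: $- \frac{5961}{4421} \approx -1.3483$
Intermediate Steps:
$\frac{35 \cdot 139 + 1096}{-142 - 4279} = \frac{4865 + 1096}{-4421} = 5961 \left(- \frac{1}{4421}\right) = - \frac{5961}{4421}$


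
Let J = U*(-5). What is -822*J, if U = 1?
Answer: 4110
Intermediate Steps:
J = -5 (J = 1*(-5) = -5)
-822*J = -822*(-5) = 4110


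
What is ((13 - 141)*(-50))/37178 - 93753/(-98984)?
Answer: 2059523317/1840013576 ≈ 1.1193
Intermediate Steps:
((13 - 141)*(-50))/37178 - 93753/(-98984) = -128*(-50)*(1/37178) - 93753*(-1/98984) = 6400*(1/37178) + 93753/98984 = 3200/18589 + 93753/98984 = 2059523317/1840013576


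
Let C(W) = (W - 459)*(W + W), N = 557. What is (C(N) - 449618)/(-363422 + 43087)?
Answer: 340446/320335 ≈ 1.0628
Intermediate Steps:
C(W) = 2*W*(-459 + W) (C(W) = (-459 + W)*(2*W) = 2*W*(-459 + W))
(C(N) - 449618)/(-363422 + 43087) = (2*557*(-459 + 557) - 449618)/(-363422 + 43087) = (2*557*98 - 449618)/(-320335) = (109172 - 449618)*(-1/320335) = -340446*(-1/320335) = 340446/320335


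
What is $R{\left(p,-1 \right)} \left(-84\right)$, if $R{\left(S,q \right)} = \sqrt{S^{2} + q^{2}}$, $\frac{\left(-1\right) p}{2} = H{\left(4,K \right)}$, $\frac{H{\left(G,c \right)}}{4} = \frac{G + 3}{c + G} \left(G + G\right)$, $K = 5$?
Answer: $- \frac{28 \sqrt{200785}}{3} \approx -4182.2$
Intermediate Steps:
$H{\left(G,c \right)} = \frac{8 G \left(3 + G\right)}{G + c}$ ($H{\left(G,c \right)} = 4 \frac{G + 3}{c + G} \left(G + G\right) = 4 \frac{3 + G}{G + c} 2 G = 4 \frac{2 G \left(3 + G\right)}{G + c} = \frac{8 G \left(3 + G\right)}{G + c}$)
$p = - \frac{448}{9}$ ($p = - 2 \cdot 8 \cdot 4 \frac{1}{4 + 5} \left(3 + 4\right) = - 2 \cdot 8 \cdot 4 \cdot \frac{1}{9} \cdot 7 = \left(-2\right) \frac{224}{9} = - \frac{448}{9} \approx -49.778$)
$R{\left(p,-1 \right)} \left(-84\right) = \sqrt{\left(- \frac{448}{9}\right)^{2} + \left(-1\right)^{2}} \left(-84\right) = \sqrt{\frac{200704}{81} + 1} \left(-84\right) = \sqrt{\frac{200785}{81}} \left(-84\right) = \frac{\sqrt{200785}}{9} \left(-84\right) = - \frac{28 \sqrt{200785}}{3}$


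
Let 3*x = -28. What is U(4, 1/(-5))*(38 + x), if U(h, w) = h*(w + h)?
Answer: 6536/15 ≈ 435.73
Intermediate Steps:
U(h, w) = h*(h + w)
x = -28/3 (x = (⅓)*(-28) = -28/3 ≈ -9.3333)
U(4, 1/(-5))*(38 + x) = (4*(4 + 1/(-5)))*(38 - 28/3) = (4*(4 - ⅕))*(86/3) = (4*(19/5))*(86/3) = (76/5)*(86/3) = 6536/15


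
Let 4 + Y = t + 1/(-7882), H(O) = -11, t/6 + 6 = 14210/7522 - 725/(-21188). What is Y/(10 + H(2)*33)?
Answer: 2234476101541/27714972155941 ≈ 0.080623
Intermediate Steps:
t = -974582829/39844034 (t = -36 + 6*(14210/7522 - 725/(-21188)) = -36 + 6*(14210*(1/7522) - 725*(-1/21188)) = -36 + 6*(7105/3761 + 725/21188) = -36 + 6*(153267465/79688068) = -36 + 459802395/39844034 = -974582829/39844034 ≈ -24.460)
Y = -2234476101541/78512668997 (Y = -4 + (-974582829/39844034 + 1/(-7882)) = -4 + (-974582829/39844034 - 1/7882) = -4 - 1920425425553/78512668997 = -2234476101541/78512668997 ≈ -28.460)
Y/(10 + H(2)*33) = -2234476101541/(78512668997*(10 - 11*33)) = -2234476101541/(78512668997*(10 - 363)) = -2234476101541/78512668997/(-353) = -2234476101541/78512668997*(-1/353) = 2234476101541/27714972155941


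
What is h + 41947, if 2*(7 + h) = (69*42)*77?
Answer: 153513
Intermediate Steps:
h = 111566 (h = -7 + ((69*42)*77)/2 = -7 + (2898*77)/2 = -7 + (½)*223146 = -7 + 111573 = 111566)
h + 41947 = 111566 + 41947 = 153513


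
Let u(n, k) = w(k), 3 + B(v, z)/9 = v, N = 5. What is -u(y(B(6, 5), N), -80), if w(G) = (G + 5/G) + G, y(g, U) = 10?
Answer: 2561/16 ≈ 160.06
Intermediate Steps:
B(v, z) = -27 + 9*v
w(G) = 2*G + 5/G
u(n, k) = 2*k + 5/k
-u(y(B(6, 5), N), -80) = -(2*(-80) + 5/(-80)) = -(-160 + 5*(-1/80)) = -(-160 - 1/16) = -1*(-2561/16) = 2561/16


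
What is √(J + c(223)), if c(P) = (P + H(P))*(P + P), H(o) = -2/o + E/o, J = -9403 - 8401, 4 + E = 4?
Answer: 5*√3266 ≈ 285.74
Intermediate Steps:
E = 0 (E = -4 + 4 = 0)
J = -17804
H(o) = -2/o (H(o) = -2/o + 0/o = -2/o + 0 = -2/o)
c(P) = 2*P*(P - 2/P) (c(P) = (P - 2/P)*(P + P) = (P - 2/P)*(2*P) = 2*P*(P - 2/P))
√(J + c(223)) = √(-17804 + (-4 + 2*223²)) = √(-17804 + (-4 + 2*49729)) = √(-17804 + (-4 + 99458)) = √(-17804 + 99454) = √81650 = 5*√3266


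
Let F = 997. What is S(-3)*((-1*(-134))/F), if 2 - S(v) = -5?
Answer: 938/997 ≈ 0.94082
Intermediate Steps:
S(v) = 7 (S(v) = 2 - 1*(-5) = 2 + 5 = 7)
S(-3)*((-1*(-134))/F) = 7*(-1*(-134)/997) = 7*(134*(1/997)) = 7*(134/997) = 938/997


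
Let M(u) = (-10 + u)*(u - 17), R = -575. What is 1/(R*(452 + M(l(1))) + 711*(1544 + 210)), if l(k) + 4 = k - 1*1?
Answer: 1/818144 ≈ 1.2223e-6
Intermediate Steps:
l(k) = -5 + k (l(k) = -4 + (k - 1*1) = -4 + (k - 1) = -4 + (-1 + k) = -5 + k)
M(u) = (-17 + u)*(-10 + u) (M(u) = (-10 + u)*(-17 + u) = (-17 + u)*(-10 + u))
1/(R*(452 + M(l(1))) + 711*(1544 + 210)) = 1/(-575*(452 + (170 + (-5 + 1)² - 27*(-5 + 1))) + 711*(1544 + 210)) = 1/(-575*(452 + (170 + (-4)² - 27*(-4))) + 711*1754) = 1/(-575*(452 + (170 + 16 + 108)) + 1247094) = 1/(-575*(452 + 294) + 1247094) = 1/(-575*746 + 1247094) = 1/(-428950 + 1247094) = 1/818144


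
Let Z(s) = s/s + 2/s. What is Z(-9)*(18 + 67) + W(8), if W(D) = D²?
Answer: 1171/9 ≈ 130.11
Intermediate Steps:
Z(s) = 1 + 2/s
Z(-9)*(18 + 67) + W(8) = ((2 - 9)/(-9))*(18 + 67) + 8² = -⅑*(-7)*85 + 64 = (7/9)*85 + 64 = 595/9 + 64 = 1171/9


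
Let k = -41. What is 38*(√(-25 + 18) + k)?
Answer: -1558 + 38*I*√7 ≈ -1558.0 + 100.54*I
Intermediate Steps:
38*(√(-25 + 18) + k) = 38*(√(-25 + 18) - 41) = 38*(√(-7) - 41) = 38*(I*√7 - 41) = 38*(-41 + I*√7) = -1558 + 38*I*√7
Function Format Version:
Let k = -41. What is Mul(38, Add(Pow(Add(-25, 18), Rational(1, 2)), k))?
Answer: Add(-1558, Mul(38, I, Pow(7, Rational(1, 2)))) ≈ Add(-1558.0, Mul(100.54, I))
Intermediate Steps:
Mul(38, Add(Pow(Add(-25, 18), Rational(1, 2)), k)) = Mul(38, Add(Pow(Add(-25, 18), Rational(1, 2)), -41)) = Mul(38, Add(Pow(-7, Rational(1, 2)), -41)) = Mul(38, Add(Mul(I, Pow(7, Rational(1, 2))), -41)) = Mul(38, Add(-41, Mul(I, Pow(7, Rational(1, 2))))) = Add(-1558, Mul(38, I, Pow(7, Rational(1, 2))))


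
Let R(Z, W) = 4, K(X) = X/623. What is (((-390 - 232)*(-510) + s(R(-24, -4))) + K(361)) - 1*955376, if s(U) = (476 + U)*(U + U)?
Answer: -395178507/623 ≈ -6.3432e+5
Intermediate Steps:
K(X) = X/623 (K(X) = X*(1/623) = X/623)
s(U) = 2*U*(476 + U) (s(U) = (476 + U)*(2*U) = 2*U*(476 + U))
(((-390 - 232)*(-510) + s(R(-24, -4))) + K(361)) - 1*955376 = (((-390 - 232)*(-510) + 2*4*(476 + 4)) + (1/623)*361) - 1*955376 = ((-622*(-510) + 2*4*480) + 361/623) - 955376 = ((317220 + 3840) + 361/623) - 955376 = (321060 + 361/623) - 955376 = 200020741/623 - 955376 = -395178507/623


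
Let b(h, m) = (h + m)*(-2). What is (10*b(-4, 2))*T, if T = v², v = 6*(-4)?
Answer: 23040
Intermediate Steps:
v = -24
T = 576 (T = (-24)² = 576)
b(h, m) = -2*h - 2*m
(10*b(-4, 2))*T = (10*(-2*(-4) - 2*2))*576 = (10*(8 - 4))*576 = (10*4)*576 = 40*576 = 23040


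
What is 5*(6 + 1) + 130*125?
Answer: 16285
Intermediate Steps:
5*(6 + 1) + 130*125 = 5*7 + 16250 = 35 + 16250 = 16285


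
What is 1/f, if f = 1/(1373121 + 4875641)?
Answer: 6248762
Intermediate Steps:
f = 1/6248762 ≈ 1.6003e-7
1/f = 1/(1/6248762) = 6248762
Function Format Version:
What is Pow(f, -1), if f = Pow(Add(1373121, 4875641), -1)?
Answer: 6248762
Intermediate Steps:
f = Rational(1, 6248762) (f = Pow(6248762, -1) = Rational(1, 6248762) ≈ 1.6003e-7)
Pow(f, -1) = Pow(Rational(1, 6248762), -1) = 6248762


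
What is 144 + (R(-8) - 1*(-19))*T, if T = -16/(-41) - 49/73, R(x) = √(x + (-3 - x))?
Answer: 415013/2993 - 841*I*√3/2993 ≈ 138.66 - 0.48669*I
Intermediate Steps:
R(x) = I*√3 (R(x) = √(-3) = I*√3)
T = -841/2993 (T = -16*(-1/41) - 49*1/73 = 16/41 - 49/73 = -841/2993 ≈ -0.28099)
144 + (R(-8) - 1*(-19))*T = 144 + (I*√3 - 1*(-19))*(-841/2993) = 144 + (I*√3 + 19)*(-841/2993) = 144 + (19 + I*√3)*(-841/2993) = 144 + (-15979/2993 - 841*I*√3/2993) = 415013/2993 - 841*I*√3/2993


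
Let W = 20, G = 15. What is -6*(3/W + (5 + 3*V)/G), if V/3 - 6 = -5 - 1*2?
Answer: 7/10 ≈ 0.70000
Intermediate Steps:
V = -3 (V = 18 + 3*(-5 - 1*2) = 18 + 3*(-5 - 2) = 18 + 3*(-7) = 18 - 21 = -3)
-6*(3/W + (5 + 3*V)/G) = -6*(3/20 + (5 + 3*(-3))/15) = -6*(3*(1/20) + (5 - 9)*(1/15)) = -6*(3/20 - 4*1/15) = -6*(3/20 - 4/15) = -6*(-7/60) = 7/10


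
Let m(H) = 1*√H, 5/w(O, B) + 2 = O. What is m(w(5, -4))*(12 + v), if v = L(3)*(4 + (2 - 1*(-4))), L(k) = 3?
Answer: 14*√15 ≈ 54.222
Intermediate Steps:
w(O, B) = 5/(-2 + O)
m(H) = √H
v = 30 (v = 3*(4 + (2 - 1*(-4))) = 3*(4 + (2 + 4)) = 3*(4 + 6) = 3*10 = 30)
m(w(5, -4))*(12 + v) = √(5/(-2 + 5))*(12 + 30) = √(5/3)*42 = (√15/3)*42 = 14*√15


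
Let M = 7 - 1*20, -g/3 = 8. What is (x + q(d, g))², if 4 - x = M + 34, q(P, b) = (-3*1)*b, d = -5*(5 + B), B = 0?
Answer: 3025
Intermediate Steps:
g = -24 (g = -3*8 = -24)
M = -13 (M = 7 - 20 = -13)
d = -25 (d = -5*(5 + 0) = -5*5 = -25)
q(P, b) = -3*b
x = -17 (x = 4 - (-13 + 34) = 4 - 1*21 = 4 - 21 = -17)
(x + q(d, g))² = (-17 - 3*(-24))² = (-17 + 72)² = 55² = 3025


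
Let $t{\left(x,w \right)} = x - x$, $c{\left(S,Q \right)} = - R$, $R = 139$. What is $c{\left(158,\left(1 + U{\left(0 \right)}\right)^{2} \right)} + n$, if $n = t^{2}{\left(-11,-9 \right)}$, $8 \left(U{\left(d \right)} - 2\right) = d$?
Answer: $-139$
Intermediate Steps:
$U{\left(d \right)} = 2 + \frac{d}{8}$
$c{\left(S,Q \right)} = -139$ ($c{\left(S,Q \right)} = \left(-1\right) 139 = -139$)
$t{\left(x,w \right)} = 0$
$n = 0$ ($n = 0^{2} = 0$)
$c{\left(158,\left(1 + U{\left(0 \right)}\right)^{2} \right)} + n = -139 + 0 = -139$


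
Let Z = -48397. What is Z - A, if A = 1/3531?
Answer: -170889808/3531 ≈ -48397.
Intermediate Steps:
A = 1/3531 ≈ 0.00028321
Z - A = -48397 - 1*1/3531 = -48397 - 1/3531 = -170889808/3531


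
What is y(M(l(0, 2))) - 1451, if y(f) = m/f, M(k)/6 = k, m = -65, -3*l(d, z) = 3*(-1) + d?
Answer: -8771/6 ≈ -1461.8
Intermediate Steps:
l(d, z) = 1 - d/3 (l(d, z) = -(3*(-1) + d)/3 = -(-3 + d)/3 = 1 - d/3)
M(k) = 6*k
y(f) = -65/f
y(M(l(0, 2))) - 1451 = -65*1/(6*(1 - ⅓*0)) - 1451 = -65*1/(6*(1 + 0)) - 1451 = -65/(6*1) - 1451 = -65/6 - 1451 = -8771/6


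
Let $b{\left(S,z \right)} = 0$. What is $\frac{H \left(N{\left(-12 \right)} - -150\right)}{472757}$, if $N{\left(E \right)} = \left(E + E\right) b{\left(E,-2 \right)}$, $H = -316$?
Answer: $- \frac{47400}{472757} \approx -0.10026$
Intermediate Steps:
$N{\left(E \right)} = 0$ ($N{\left(E \right)} = \left(E + E\right) 0 = 2 E 0 = 0$)
$\frac{H \left(N{\left(-12 \right)} - -150\right)}{472757} = \frac{\left(-316\right) \left(0 - -150\right)}{472757} = - 316 \left(0 + 150\right) \frac{1}{472757} = \left(-316\right) 150 \cdot \frac{1}{472757} = \left(-47400\right) \frac{1}{472757} = - \frac{47400}{472757}$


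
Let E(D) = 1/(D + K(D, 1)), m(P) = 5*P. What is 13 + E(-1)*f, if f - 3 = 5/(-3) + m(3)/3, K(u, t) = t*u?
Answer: 59/6 ≈ 9.8333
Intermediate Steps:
f = 19/3 (f = 3 + (5/(-3) + (5*3)/3) = 3 + (5*(-⅓) + 15*(⅓)) = 3 + (-5/3 + 5) = 3 + 10/3 = 19/3 ≈ 6.3333)
E(D) = 1/(2*D) (E(D) = 1/(D + 1*D) = 1/(D + D) = 1/(2*D))
13 + E(-1)*f = 13 + ((½)/(-1))*(19/3) = 13 + ((½)*(-1))*(19/3) = 13 - ½*19/3 = 13 - 19/6 = 59/6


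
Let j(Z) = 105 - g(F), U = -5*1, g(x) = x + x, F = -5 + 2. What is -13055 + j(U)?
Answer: -12944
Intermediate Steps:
F = -3
g(x) = 2*x
U = -5
j(Z) = 111 (j(Z) = 105 - 2*(-3) = 105 - 1*(-6) = 105 + 6 = 111)
-13055 + j(U) = -13055 + 111 = -12944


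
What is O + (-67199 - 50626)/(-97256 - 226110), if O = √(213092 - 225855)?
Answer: 117825/323366 + I*√12763 ≈ 0.36437 + 112.97*I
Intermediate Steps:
O = I*√12763 (O = √(-12763) = I*√12763 ≈ 112.97*I)
O + (-67199 - 50626)/(-97256 - 226110) = I*√12763 + (-67199 - 50626)/(-97256 - 226110) = I*√12763 - 117825/(-323366) = I*√12763 - 117825*(-1/323366) = I*√12763 + 117825/323366 = 117825/323366 + I*√12763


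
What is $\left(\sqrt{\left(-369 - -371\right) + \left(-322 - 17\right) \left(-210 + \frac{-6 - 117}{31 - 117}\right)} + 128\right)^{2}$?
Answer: $\frac{\left(11008 + \sqrt{522950090}\right)^{2}}{7396} \approx 1.5516 \cdot 10^{5}$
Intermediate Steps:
$\left(\sqrt{\left(-369 - -371\right) + \left(-322 - 17\right) \left(-210 + \frac{-6 - 117}{31 - 117}\right)} + 128\right)^{2} = \left(\sqrt{\left(-369 + 371\right) - 339 \left(-210 - \frac{123}{-86}\right)} + 128\right)^{2} = \left(\sqrt{2 - 339 \left(-210 - - \frac{123}{86}\right)} + 128\right)^{2} = \left(\sqrt{2 - 339 \left(-210 + \frac{123}{86}\right)} + 128\right)^{2} = \left(\sqrt{2 - - \frac{6080643}{86}} + 128\right)^{2} = \left(\sqrt{2 + \frac{6080643}{86}} + 128\right)^{2} = \left(\sqrt{\frac{6080815}{86}} + 128\right)^{2} = \left(\frac{\sqrt{522950090}}{86} + 128\right)^{2} = \left(128 + \frac{\sqrt{522950090}}{86}\right)^{2}$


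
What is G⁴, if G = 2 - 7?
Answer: 625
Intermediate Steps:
G = -5
G⁴ = (-5)⁴ = 625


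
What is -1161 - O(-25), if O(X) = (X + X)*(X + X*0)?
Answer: -2411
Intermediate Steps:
O(X) = 2*X**2 (O(X) = (2*X)*(X + 0) = (2*X)*X = 2*X**2)
-1161 - O(-25) = -1161 - 2*(-25)**2 = -1161 - 2*625 = -1161 - 1*1250 = -1161 - 1250 = -2411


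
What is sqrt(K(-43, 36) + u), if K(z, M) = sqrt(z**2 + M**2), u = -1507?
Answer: sqrt(-1507 + sqrt(3145)) ≈ 38.091*I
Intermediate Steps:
K(z, M) = sqrt(M**2 + z**2)
sqrt(K(-43, 36) + u) = sqrt(sqrt(36**2 + (-43)**2) - 1507) = sqrt(sqrt(1296 + 1849) - 1507) = sqrt(sqrt(3145) - 1507) = sqrt(-1507 + sqrt(3145))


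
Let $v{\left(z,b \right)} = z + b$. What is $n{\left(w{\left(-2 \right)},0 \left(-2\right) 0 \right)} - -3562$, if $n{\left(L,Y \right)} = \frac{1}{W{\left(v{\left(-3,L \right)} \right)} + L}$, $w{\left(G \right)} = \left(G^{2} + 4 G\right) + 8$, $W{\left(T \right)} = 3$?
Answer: $\frac{24935}{7} \approx 3562.1$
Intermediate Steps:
$v{\left(z,b \right)} = b + z$
$w{\left(G \right)} = 8 + G^{2} + 4 G$
$n{\left(L,Y \right)} = \frac{1}{3 + L}$
$n{\left(w{\left(-2 \right)},0 \left(-2\right) 0 \right)} - -3562 = \frac{1}{3 + \left(8 + \left(-2\right)^{2} + 4 \left(-2\right)\right)} - -3562 = \frac{1}{3 + \left(8 + 4 - 8\right)} + 3562 = \frac{1}{3 + 4} + 3562 = \frac{1}{7} + 3562 = \frac{24935}{7}$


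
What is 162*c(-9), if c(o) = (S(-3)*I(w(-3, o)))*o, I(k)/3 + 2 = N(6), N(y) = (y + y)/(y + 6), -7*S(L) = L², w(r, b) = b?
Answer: -39366/7 ≈ -5623.7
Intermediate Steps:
S(L) = -L²/7
N(y) = 2*y/(6 + y) (N(y) = (2*y)/(6 + y) = 2*y/(6 + y))
I(k) = -3 (I(k) = -6 + 3*(2*6/(6 + 6)) = -6 + 3*(2*6/12) = -6 + 3*(2*6*(1/12)) = -6 + 3*1 = -6 + 3 = -3)
c(o) = 27*o/7 (c(o) = (-⅐*(-3)²*(-3))*o = (-⅐*9*(-3))*o = (-9/7*(-3))*o = 27*o/7)
162*c(-9) = 162*((27/7)*(-9)) = 162*(-243/7) = -39366/7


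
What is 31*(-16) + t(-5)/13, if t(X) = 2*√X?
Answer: -496 + 2*I*√5/13 ≈ -496.0 + 0.34401*I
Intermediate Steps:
31*(-16) + t(-5)/13 = 31*(-16) + (2*√(-5))/13 = -496 + (2*(I*√5))*(1/13) = -496 + (2*I*√5)*(1/13) = -496 + 2*I*√5/13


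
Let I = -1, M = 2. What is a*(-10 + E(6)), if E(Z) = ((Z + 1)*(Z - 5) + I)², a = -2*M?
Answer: -104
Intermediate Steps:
a = -4 (a = -2*2 = -4)
E(Z) = (-1 + (1 + Z)*(-5 + Z))² (E(Z) = ((Z + 1)*(Z - 5) - 1)² = ((1 + Z)*(-5 + Z) - 1)² = (-1 + (1 + Z)*(-5 + Z))²)
a*(-10 + E(6)) = -4*(-10 + (6 - 1*6² + 4*6)²) = -4*(-10 + (6 - 1*36 + 24)²) = -4*(-10 + (6 - 36 + 24)²) = -4*(-10 + (-6)²) = -4*(-10 + 36) = -4*26 = -104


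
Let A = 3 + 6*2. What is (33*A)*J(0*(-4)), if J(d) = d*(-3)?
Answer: 0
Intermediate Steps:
J(d) = -3*d
A = 15 (A = 3 + 12 = 15)
(33*A)*J(0*(-4)) = (33*15)*(-0*(-4)) = 495*(-3*0) = 495*0 = 0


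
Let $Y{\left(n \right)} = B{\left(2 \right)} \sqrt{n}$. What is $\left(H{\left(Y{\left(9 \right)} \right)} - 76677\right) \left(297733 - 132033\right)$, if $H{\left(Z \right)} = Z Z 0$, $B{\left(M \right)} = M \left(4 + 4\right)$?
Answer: $-12705378900$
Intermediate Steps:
$B{\left(M \right)} = 8 M$ ($B{\left(M \right)} = M 8 = 8 M$)
$Y{\left(n \right)} = 16 \sqrt{n}$ ($Y{\left(n \right)} = 8 \cdot 2 \sqrt{n} = 16 \sqrt{n}$)
$H{\left(Z \right)} = 0$ ($H{\left(Z \right)} = Z^{2} \cdot 0 = 0$)
$\left(H{\left(Y{\left(9 \right)} \right)} - 76677\right) \left(297733 - 132033\right) = \left(0 - 76677\right) \left(297733 - 132033\right) = \left(-76677\right) 165700 = -12705378900$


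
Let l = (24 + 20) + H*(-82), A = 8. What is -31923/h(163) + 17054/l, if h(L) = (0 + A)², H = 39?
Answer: -50888299/100928 ≈ -504.20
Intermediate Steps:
l = -3154 (l = (24 + 20) + 39*(-82) = 44 - 3198 = -3154)
h(L) = 64 (h(L) = (0 + 8)² = 8² = 64)
-31923/h(163) + 17054/l = -31923/64 + 17054/(-3154) = -31923*1/64 + 17054*(-1/3154) = -31923/64 - 8527/1577 = -50888299/100928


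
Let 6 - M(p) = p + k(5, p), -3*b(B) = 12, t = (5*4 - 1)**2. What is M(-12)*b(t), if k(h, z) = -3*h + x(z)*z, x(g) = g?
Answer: 444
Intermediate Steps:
k(h, z) = z**2 - 3*h (k(h, z) = -3*h + z*z = -3*h + z**2 = z**2 - 3*h)
t = 361 (t = (20 - 1)**2 = 19**2 = 361)
b(B) = -4 (b(B) = -1/3*12 = -4)
M(p) = 21 - p - p**2 (M(p) = 6 - (p + (p**2 - 3*5)) = 6 - (p + (p**2 - 15)) = 6 - (p + (-15 + p**2)) = 6 - (-15 + p + p**2) = 6 + (15 - p - p**2) = 21 - p - p**2)
M(-12)*b(t) = (21 - 1*(-12) - 1*(-12)**2)*(-4) = (21 + 12 - 1*144)*(-4) = (21 + 12 - 144)*(-4) = -111*(-4) = 444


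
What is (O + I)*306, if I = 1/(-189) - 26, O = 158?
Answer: 848198/21 ≈ 40390.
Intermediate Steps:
I = -4915/189 (I = -1/189 - 26 = -4915/189 ≈ -26.005)
(O + I)*306 = (158 - 4915/189)*306 = (24947/189)*306 = 848198/21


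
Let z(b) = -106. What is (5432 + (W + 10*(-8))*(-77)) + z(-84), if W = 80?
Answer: 5326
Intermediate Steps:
(5432 + (W + 10*(-8))*(-77)) + z(-84) = (5432 + (80 + 10*(-8))*(-77)) - 106 = (5432 + (80 - 80)*(-77)) - 106 = (5432 + 0*(-77)) - 106 = (5432 + 0) - 106 = 5432 - 106 = 5326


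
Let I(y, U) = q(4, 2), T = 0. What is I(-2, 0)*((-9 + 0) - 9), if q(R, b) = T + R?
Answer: -72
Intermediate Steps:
q(R, b) = R (q(R, b) = 0 + R = R)
I(y, U) = 4
I(-2, 0)*((-9 + 0) - 9) = 4*((-9 + 0) - 9) = 4*(-9 - 9) = 4*(-18) = -72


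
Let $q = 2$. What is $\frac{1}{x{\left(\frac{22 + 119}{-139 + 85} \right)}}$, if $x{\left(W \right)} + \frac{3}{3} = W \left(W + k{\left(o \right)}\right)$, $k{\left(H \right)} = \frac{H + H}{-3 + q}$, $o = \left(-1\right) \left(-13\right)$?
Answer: $\frac{324}{23881} \approx 0.013567$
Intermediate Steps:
$o = 13$
$k{\left(H \right)} = - 2 H$ ($k{\left(H \right)} = \frac{H + H}{-3 + 2} = \frac{2 H}{-1} = 2 H \left(-1\right) = - 2 H$)
$x{\left(W \right)} = -1 + W \left(-26 + W\right)$ ($x{\left(W \right)} = -1 + W \left(W - 26\right) = -1 + W \left(-26 + W\right)$)
$\frac{1}{x{\left(\frac{22 + 119}{-139 + 85} \right)}} = \frac{1}{-1 + \left(\frac{22 + 119}{-139 + 85}\right)^{2} - 26 \frac{22 + 119}{-139 + 85}} = \frac{1}{-1 + \left(\frac{141}{-54}\right)^{2} - 26 \frac{141}{-54}} = \frac{1}{-1 + \left(141 \left(- \frac{1}{54}\right)\right)^{2} - 26 \cdot 141 \left(- \frac{1}{54}\right)} = \frac{1}{-1 + \left(- \frac{47}{18}\right)^{2} - - \frac{611}{9}} = \frac{1}{-1 + \frac{2209}{324} + \frac{611}{9}} = \frac{1}{\frac{23881}{324}} = \frac{324}{23881}$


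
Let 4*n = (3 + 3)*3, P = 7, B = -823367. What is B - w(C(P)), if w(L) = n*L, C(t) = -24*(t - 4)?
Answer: -823043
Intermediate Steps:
n = 9/2 (n = ((3 + 3)*3)/4 = (6*3)/4 = (1/4)*18 = 9/2 ≈ 4.5000)
C(t) = 96 - 24*t (C(t) = -24*(-4 + t) = 96 - 24*t)
w(L) = 9*L/2
B - w(C(P)) = -823367 - 9*(96 - 24*7)/2 = -823367 - 9*(96 - 168)/2 = -823367 - 9*(-72)/2 = -823367 - 1*(-324) = -823367 + 324 = -823043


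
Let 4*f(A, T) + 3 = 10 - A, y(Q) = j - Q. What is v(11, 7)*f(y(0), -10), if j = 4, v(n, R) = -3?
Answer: -9/4 ≈ -2.2500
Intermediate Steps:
y(Q) = 4 - Q
f(A, T) = 7/4 - A/4 (f(A, T) = -3/4 + (10 - A)/4 = -3/4 + (5/2 - A/4) = 7/4 - A/4)
v(11, 7)*f(y(0), -10) = -3*(7/4 - (4 - 1*0)/4) = -3*(7/4 - (4 + 0)/4) = -3*(7/4 - 1/4*4) = -3*(7/4 - 1) = -3*3/4 = -9/4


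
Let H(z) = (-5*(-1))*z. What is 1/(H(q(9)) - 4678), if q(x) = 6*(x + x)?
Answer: -1/4138 ≈ -0.00024166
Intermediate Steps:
q(x) = 12*x (q(x) = 6*(2*x) = 12*x)
H(z) = 5*z
1/(H(q(9)) - 4678) = 1/(5*(12*9) - 4678) = 1/(5*108 - 4678) = 1/(540 - 4678) = 1/(-4138) = -1/4138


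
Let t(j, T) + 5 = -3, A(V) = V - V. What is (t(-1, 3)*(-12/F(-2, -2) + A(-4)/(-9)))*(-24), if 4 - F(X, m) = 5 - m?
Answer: 768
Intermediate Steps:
A(V) = 0
F(X, m) = -1 + m (F(X, m) = 4 - (5 - m) = 4 + (-5 + m) = -1 + m)
t(j, T) = -8 (t(j, T) = -5 - 3 = -8)
(t(-1, 3)*(-12/F(-2, -2) + A(-4)/(-9)))*(-24) = -8*(-12/(-1 - 2) + 0/(-9))*(-24) = -8*(-12/(-3) + 0*(-⅑))*(-24) = -8*(-12*(-⅓) + 0)*(-24) = -8*(4 + 0)*(-24) = -8*4*(-24) = -32*(-24) = 768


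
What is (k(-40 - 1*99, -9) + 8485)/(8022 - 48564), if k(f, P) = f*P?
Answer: -4868/20271 ≈ -0.24015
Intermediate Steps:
k(f, P) = P*f
(k(-40 - 1*99, -9) + 8485)/(8022 - 48564) = (-9*(-40 - 1*99) + 8485)/(8022 - 48564) = (-9*(-40 - 99) + 8485)/(-40542) = (-9*(-139) + 8485)*(-1/40542) = (1251 + 8485)*(-1/40542) = 9736*(-1/40542) = -4868/20271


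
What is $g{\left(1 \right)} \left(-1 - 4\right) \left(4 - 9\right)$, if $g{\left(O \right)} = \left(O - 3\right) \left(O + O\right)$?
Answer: $-100$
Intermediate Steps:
$g{\left(O \right)} = 2 O \left(-3 + O\right)$ ($g{\left(O \right)} = \left(-3 + O\right) 2 O = 2 O \left(-3 + O\right)$)
$g{\left(1 \right)} \left(-1 - 4\right) \left(4 - 9\right) = 2 \cdot 1 \left(-3 + 1\right) \left(-1 - 4\right) \left(4 - 9\right) = 2 \cdot 1 \left(-2\right) \left(-1 - 4\right) \left(4 - 9\right) = \left(-4\right) \left(-5\right) \left(-5\right) = 20 \left(-5\right) = -100$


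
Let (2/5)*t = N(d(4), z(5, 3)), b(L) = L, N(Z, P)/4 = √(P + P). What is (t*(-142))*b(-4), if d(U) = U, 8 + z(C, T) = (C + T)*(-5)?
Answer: 22720*I*√6 ≈ 55652.0*I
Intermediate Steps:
z(C, T) = -8 - 5*C - 5*T (z(C, T) = -8 + (C + T)*(-5) = -8 + (-5*C - 5*T) = -8 - 5*C - 5*T)
N(Z, P) = 4*√2*√P (N(Z, P) = 4*√(P + P) = 4*√(2*P) = 4*(√2*√P) = 4*√2*√P)
t = 40*I*√6 (t = 5*(4*√2*√(-8 - 5*5 - 5*3))/2 = 5*(4*√2*√(-8 - 25 - 15))/2 = 5*(4*√2*√(-48))/2 = 5*(4*√2*(4*I*√3))/2 = 5*(16*I*√6)/2 = 40*I*√6 ≈ 97.98*I)
(t*(-142))*b(-4) = ((40*I*√6)*(-142))*(-4) = -5680*I*√6*(-4) = 22720*I*√6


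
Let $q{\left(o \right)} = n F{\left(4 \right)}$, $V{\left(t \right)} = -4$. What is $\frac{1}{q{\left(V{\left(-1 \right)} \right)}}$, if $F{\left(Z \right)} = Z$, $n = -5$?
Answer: $- \frac{1}{20} \approx -0.05$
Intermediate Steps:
$q{\left(o \right)} = -20$ ($q{\left(o \right)} = \left(-5\right) 4 = -20$)
$\frac{1}{q{\left(V{\left(-1 \right)} \right)}} = \frac{1}{-20} = - \frac{1}{20}$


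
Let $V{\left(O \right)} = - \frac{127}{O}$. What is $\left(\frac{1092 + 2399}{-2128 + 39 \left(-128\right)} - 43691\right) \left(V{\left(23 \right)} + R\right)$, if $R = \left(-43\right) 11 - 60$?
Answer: $\frac{1926539564323}{81880} \approx 2.3529 \cdot 10^{7}$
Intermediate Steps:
$R = -533$ ($R = -473 - 60 = -533$)
$\left(\frac{1092 + 2399}{-2128 + 39 \left(-128\right)} - 43691\right) \left(V{\left(23 \right)} + R\right) = \left(\frac{1092 + 2399}{-2128 + 39 \left(-128\right)} - 43691\right) \left(- \frac{127}{23} - 533\right) = \left(\frac{3491}{-2128 - 4992} - 43691\right) \left(\left(-127\right) \frac{1}{23} - 533\right) = \left(\frac{3491}{-7120} - 43691\right) \left(- \frac{127}{23} - 533\right) = \left(3491 \left(- \frac{1}{7120}\right) - 43691\right) \left(- \frac{12386}{23}\right) = \left(- \frac{3491}{7120} - 43691\right) \left(- \frac{12386}{23}\right) = \left(- \frac{311083411}{7120}\right) \left(- \frac{12386}{23}\right) = \frac{1926539564323}{81880}$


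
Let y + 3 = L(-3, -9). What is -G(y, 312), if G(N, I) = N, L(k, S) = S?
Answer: 12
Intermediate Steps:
y = -12 (y = -3 - 9 = -12)
-G(y, 312) = -1*(-12) = 12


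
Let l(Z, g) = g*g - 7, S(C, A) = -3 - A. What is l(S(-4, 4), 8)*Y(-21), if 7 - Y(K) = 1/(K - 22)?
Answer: 17214/43 ≈ 400.33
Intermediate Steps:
Y(K) = 7 - 1/(-22 + K) (Y(K) = 7 - 1/(K - 22) = 7 - 1/(-22 + K))
l(Z, g) = -7 + g² (l(Z, g) = g² - 7 = -7 + g²)
l(S(-4, 4), 8)*Y(-21) = (-7 + 8²)*((-155 + 7*(-21))/(-22 - 21)) = (-7 + 64)*((-155 - 147)/(-43)) = 57*(-1/43*(-302)) = 57*(302/43) = 17214/43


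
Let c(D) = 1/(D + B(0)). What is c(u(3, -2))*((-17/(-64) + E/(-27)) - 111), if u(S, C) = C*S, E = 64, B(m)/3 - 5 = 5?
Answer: -195445/41472 ≈ -4.7127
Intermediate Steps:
B(m) = 30 (B(m) = 15 + 3*5 = 15 + 15 = 30)
c(D) = 1/(30 + D) (c(D) = 1/(D + 30) = 1/(30 + D))
c(u(3, -2))*((-17/(-64) + E/(-27)) - 111) = ((-17/(-64) + 64/(-27)) - 111)/(30 - 2*3) = ((-17*(-1/64) + 64*(-1/27)) - 111)/(30 - 6) = ((17/64 - 64/27) - 111)/24 = (-3637/1728 - 111)/24 = (1/24)*(-195445/1728) = -195445/41472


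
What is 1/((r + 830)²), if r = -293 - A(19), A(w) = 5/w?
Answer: 361/103999204 ≈ 3.4712e-6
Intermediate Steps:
r = -5572/19 (r = -293 - 5/19 = -5572/19 ≈ -293.26)
1/((r + 830)²) = 1/((-5572/19 + 830)²) = 1/((10198/19)²) = 1/(103999204/361) = 361/103999204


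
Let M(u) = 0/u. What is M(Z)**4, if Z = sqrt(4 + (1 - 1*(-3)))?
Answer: 0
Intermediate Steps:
Z = 2*sqrt(2) (Z = sqrt(4 + (1 + 3)) = sqrt(4 + 4) = sqrt(8) = 2*sqrt(2) ≈ 2.8284)
M(u) = 0
M(Z)**4 = 0**4 = 0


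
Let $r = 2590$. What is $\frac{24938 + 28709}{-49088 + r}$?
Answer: $- \frac{53647}{46498} \approx -1.1537$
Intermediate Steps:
$\frac{24938 + 28709}{-49088 + r} = \frac{24938 + 28709}{-49088 + 2590} = \frac{53647}{-46498} = 53647 \left(- \frac{1}{46498}\right) = - \frac{53647}{46498}$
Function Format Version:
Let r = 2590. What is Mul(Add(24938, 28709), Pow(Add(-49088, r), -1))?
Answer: Rational(-53647, 46498) ≈ -1.1537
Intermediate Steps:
Mul(Add(24938, 28709), Pow(Add(-49088, r), -1)) = Mul(Add(24938, 28709), Pow(Add(-49088, 2590), -1)) = Mul(53647, Pow(-46498, -1)) = Mul(53647, Rational(-1, 46498)) = Rational(-53647, 46498)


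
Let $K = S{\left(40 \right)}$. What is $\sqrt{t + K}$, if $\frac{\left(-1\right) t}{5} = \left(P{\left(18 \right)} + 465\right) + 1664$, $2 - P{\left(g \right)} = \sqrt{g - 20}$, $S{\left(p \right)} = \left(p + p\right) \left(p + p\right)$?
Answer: $\sqrt{-4255 + 5 i \sqrt{2}} \approx 0.0542 + 65.23 i$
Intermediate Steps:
$S{\left(p \right)} = 4 p^{2}$ ($S{\left(p \right)} = 2 p 2 p = 4 p^{2}$)
$P{\left(g \right)} = 2 - \sqrt{-20 + g}$ ($P{\left(g \right)} = 2 - \sqrt{g - 20} = 2 - \sqrt{-20 + g}$)
$K = 6400$ ($K = 4 \cdot 40^{2} = 4 \cdot 1600 = 6400$)
$t = -10655 + 5 i \sqrt{2}$ ($t = - 5 \left(\left(\left(2 - \sqrt{-20 + 18}\right) + 465\right) + 1664\right) = - 5 \left(\left(\left(2 - \sqrt{-2}\right) + 465\right) + 1664\right) = - 5 \left(\left(\left(2 - i \sqrt{2}\right) + 465\right) + 1664\right) = - 5 \left(\left(467 - i \sqrt{2}\right) + 1664\right) = - 5 \left(2131 - i \sqrt{2}\right) = -10655 + 5 i \sqrt{2} \approx -10655.0 + 7.0711 i$)
$\sqrt{t + K} = \sqrt{\left(-10655 + 5 i \sqrt{2}\right) + 6400} = \sqrt{-4255 + 5 i \sqrt{2}}$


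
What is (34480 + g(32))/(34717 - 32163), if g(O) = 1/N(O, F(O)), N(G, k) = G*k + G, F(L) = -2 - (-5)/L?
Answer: 930959/68958 ≈ 13.500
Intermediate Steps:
F(L) = -2 + 5/L
N(G, k) = G + G*k
g(O) = 1/(O*(-1 + 5/O)) (g(O) = 1/(O*(1 + (-2 + 5/O))) = 1/(O*(-1 + 5/O)))
(34480 + g(32))/(34717 - 32163) = (34480 + 1/(5 - 1*32))/(34717 - 32163) = (34480 + 1/(5 - 32))/2554 = (34480 + 1/(-27))*(1/2554) = (34480 - 1/27)*(1/2554) = (930959/27)*(1/2554) = 930959/68958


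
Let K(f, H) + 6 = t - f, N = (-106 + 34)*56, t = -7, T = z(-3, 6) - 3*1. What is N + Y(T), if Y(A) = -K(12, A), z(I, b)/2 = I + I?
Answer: -4007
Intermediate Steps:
z(I, b) = 4*I (z(I, b) = 2*(I + I) = 2*(2*I) = 4*I)
T = -15 (T = 4*(-3) - 3*1 = -12 - 3 = -15)
N = -4032 (N = -72*56 = -4032)
K(f, H) = -13 - f (K(f, H) = -6 + (-7 - f) = -13 - f)
Y(A) = 25 (Y(A) = -(-13 - 1*12) = -(-13 - 12) = -1*(-25) = 25)
N + Y(T) = -4032 + 25 = -4007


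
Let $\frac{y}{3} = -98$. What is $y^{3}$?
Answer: $-25412184$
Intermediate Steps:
$y = -294$ ($y = 3 \left(-98\right) = -294$)
$y^{3} = \left(-294\right)^{3} = -25412184$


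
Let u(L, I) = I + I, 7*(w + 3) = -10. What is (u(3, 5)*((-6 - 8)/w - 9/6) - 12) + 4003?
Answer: 124236/31 ≈ 4007.6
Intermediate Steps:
w = -31/7 (w = -3 + (⅐)*(-10) = -3 - 10/7 = -31/7 ≈ -4.4286)
u(L, I) = 2*I
(u(3, 5)*((-6 - 8)/w - 9/6) - 12) + 4003 = ((2*5)*((-6 - 8)/(-31/7) - 9/6) - 12) + 4003 = (10*(-14*(-7/31) - 9*⅙) - 12) + 4003 = (10*(98/31 - 3/2) - 12) + 4003 = (10*(103/62) - 12) + 4003 = (515/31 - 12) + 4003 = 143/31 + 4003 = 124236/31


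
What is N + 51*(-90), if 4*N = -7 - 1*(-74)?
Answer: -18293/4 ≈ -4573.3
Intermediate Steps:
N = 67/4 (N = (-7 - 1*(-74))/4 = (-7 + 74)/4 = (1/4)*67 = 67/4 ≈ 16.750)
N + 51*(-90) = 67/4 + 51*(-90) = 67/4 - 4590 = -18293/4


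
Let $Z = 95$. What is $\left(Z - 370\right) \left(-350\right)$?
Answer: $96250$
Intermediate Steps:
$\left(Z - 370\right) \left(-350\right) = \left(95 - 370\right) \left(-350\right) = \left(-275\right) \left(-350\right) = 96250$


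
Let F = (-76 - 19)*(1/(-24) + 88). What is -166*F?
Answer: 16645235/12 ≈ 1.3871e+6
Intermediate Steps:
F = -200545/24 (F = -95*(-1/24 + 88) = -95*2111/24 = -200545/24 ≈ -8356.0)
-166*F = -166*(-200545/24) = 16645235/12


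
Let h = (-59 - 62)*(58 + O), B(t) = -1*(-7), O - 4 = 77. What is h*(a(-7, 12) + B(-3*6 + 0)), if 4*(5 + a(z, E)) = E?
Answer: -84095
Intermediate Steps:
O = 81 (O = 4 + 77 = 81)
B(t) = 7
a(z, E) = -5 + E/4
h = -16819 (h = (-59 - 62)*(58 + 81) = -121*139 = -16819)
h*(a(-7, 12) + B(-3*6 + 0)) = -16819*((-5 + (1/4)*12) + 7) = -16819*((-5 + 3) + 7) = -16819*(-2 + 7) = -16819*5 = -84095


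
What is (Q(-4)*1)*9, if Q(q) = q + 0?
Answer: -36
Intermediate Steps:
Q(q) = q
(Q(-4)*1)*9 = -4*1*9 = -4*9 = -36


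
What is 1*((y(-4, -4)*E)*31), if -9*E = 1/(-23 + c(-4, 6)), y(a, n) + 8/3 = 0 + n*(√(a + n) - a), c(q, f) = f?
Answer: -1736/459 - 248*I*√2/153 ≈ -3.7821 - 2.2923*I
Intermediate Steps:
y(a, n) = -8/3 + n*(√(a + n) - a) (y(a, n) = -8/3 + (0 + n*(√(a + n) - a)) = -8/3 + n*(√(a + n) - a))
E = 1/153 (E = -1/(9*(-23 + 6)) = -⅑/(-17) = -⅑*(-1/17) = 1/153 ≈ 0.0065359)
1*((y(-4, -4)*E)*31) = 1*(((-8/3 - 4*√(-4 - 4) - 1*(-4)*(-4))*(1/153))*31) = 1*(((-8/3 - 8*I*√2 - 16)*(1/153))*31) = 1*(((-56/3 - 8*I*√2)*(1/153))*31) = 1*((-56/459 - 8*I*√2/153)*31) = 1*(-1736/459 - 248*I*√2/153) = -1736/459 - 248*I*√2/153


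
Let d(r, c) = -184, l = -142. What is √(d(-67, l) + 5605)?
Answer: √5421 ≈ 73.627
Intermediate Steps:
√(d(-67, l) + 5605) = √(-184 + 5605) = √5421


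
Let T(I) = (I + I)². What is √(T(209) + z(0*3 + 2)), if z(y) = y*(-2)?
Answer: 8*√2730 ≈ 418.00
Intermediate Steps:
T(I) = 4*I² (T(I) = (2*I)² = 4*I²)
z(y) = -2*y
√(T(209) + z(0*3 + 2)) = √(4*209² - 2*(0*3 + 2)) = √(4*43681 - 2*(0 + 2)) = √(174724 - 2*2) = √(174724 - 4) = √174720 = 8*√2730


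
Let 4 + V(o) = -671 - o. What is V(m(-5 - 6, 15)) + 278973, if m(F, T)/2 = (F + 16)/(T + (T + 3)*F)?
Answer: 50928544/183 ≈ 2.7830e+5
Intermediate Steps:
m(F, T) = 2*(16 + F)/(T + F*(3 + T)) (m(F, T) = 2*((F + 16)/(T + (T + 3)*F)) = 2*((16 + F)/(T + (3 + T)*F)) = 2*((16 + F)/(T + F*(3 + T))) = 2*(16 + F)/(T + F*(3 + T)))
V(o) = -675 - o (V(o) = -4 + (-671 - o) = -675 - o)
V(m(-5 - 6, 15)) + 278973 = (-675 - 2*(16 + (-5 - 6))/(15 + 3*(-5 - 6) + (-5 - 6)*15)) + 278973 = (-675 - 2*(16 - 11)/(15 + 3*(-11) - 11*15)) + 278973 = (-675 - 2*5/(15 - 33 - 165)) + 278973 = (-675 - 2*5/(-183)) + 278973 = (-675 - 2*(-1)*5/183) + 278973 = (-675 - 1*(-10/183)) + 278973 = (-675 + 10/183) + 278973 = -123515/183 + 278973 = 50928544/183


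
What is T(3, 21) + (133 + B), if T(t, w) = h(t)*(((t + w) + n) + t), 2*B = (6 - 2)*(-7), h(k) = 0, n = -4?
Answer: 119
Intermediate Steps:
B = -14 (B = ((6 - 2)*(-7))/2 = (4*(-7))/2 = (½)*(-28) = -14)
T(t, w) = 0 (T(t, w) = 0*(((t + w) - 4) + t) = 0*((-4 + t + w) + t) = 0*(-4 + w + 2*t) = 0)
T(3, 21) + (133 + B) = 0 + (133 - 14) = 0 + 119 = 119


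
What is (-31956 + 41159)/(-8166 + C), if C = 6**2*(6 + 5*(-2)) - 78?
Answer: -9203/8388 ≈ -1.0972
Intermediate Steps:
C = -222 (C = 36*(6 - 10) - 78 = 36*(-4) - 78 = -144 - 78 = -222)
(-31956 + 41159)/(-8166 + C) = (-31956 + 41159)/(-8166 - 222) = 9203/(-8388) = 9203*(-1/8388) = -9203/8388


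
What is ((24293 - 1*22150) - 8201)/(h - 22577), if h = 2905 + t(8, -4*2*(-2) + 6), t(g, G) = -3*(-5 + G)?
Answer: 6058/19723 ≈ 0.30715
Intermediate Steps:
t(g, G) = 15 - 3*G
h = 2854 (h = 2905 + (15 - 3*(-4*2*(-2) + 6)) = 2905 + (15 - 3*(-8*(-2) + 6)) = 2905 + (15 - 3*(16 + 6)) = 2905 + (15 - 3*22) = 2905 + (15 - 66) = 2905 - 51 = 2854)
((24293 - 1*22150) - 8201)/(h - 22577) = ((24293 - 1*22150) - 8201)/(2854 - 22577) = ((24293 - 22150) - 8201)/(-19723) = (2143 - 8201)*(-1/19723) = -6058*(-1/19723) = 6058/19723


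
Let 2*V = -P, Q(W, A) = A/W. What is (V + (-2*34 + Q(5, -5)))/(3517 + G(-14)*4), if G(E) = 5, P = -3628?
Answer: 1745/3537 ≈ 0.49336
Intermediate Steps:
V = 1814 (V = (-1*(-3628))/2 = (½)*3628 = 1814)
(V + (-2*34 + Q(5, -5)))/(3517 + G(-14)*4) = (1814 + (-2*34 - 5/5))/(3517 + 5*4) = (1814 + (-68 - 5*⅕))/(3517 + 20) = (1814 + (-68 - 1))/3537 = (1814 - 69)*(1/3537) = 1745*(1/3537) = 1745/3537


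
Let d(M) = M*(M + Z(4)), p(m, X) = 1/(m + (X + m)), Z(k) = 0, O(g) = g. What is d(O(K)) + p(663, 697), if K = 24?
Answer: 1165249/2023 ≈ 576.00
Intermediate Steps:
p(m, X) = 1/(X + 2*m)
d(M) = M² (d(M) = M*(M + 0) = M*M = M²)
d(O(K)) + p(663, 697) = 24² + 1/(697 + 2*663) = 576 + 1/(697 + 1326) = 576 + 1/2023 = 1165249/2023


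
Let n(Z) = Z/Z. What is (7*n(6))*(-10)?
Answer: -70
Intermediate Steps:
n(Z) = 1
(7*n(6))*(-10) = (7*1)*(-10) = 7*(-10) = -70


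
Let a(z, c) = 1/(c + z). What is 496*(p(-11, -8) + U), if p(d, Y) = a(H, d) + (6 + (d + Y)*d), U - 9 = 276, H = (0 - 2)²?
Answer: 1735504/7 ≈ 2.4793e+5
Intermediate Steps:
H = 4 (H = (-2)² = 4)
U = 285 (U = 9 + 276 = 285)
p(d, Y) = 6 + 1/(4 + d) + d*(Y + d) (p(d, Y) = 1/(d + 4) + (6 + (d + Y)*d) = 1/(4 + d) + (6 + (Y + d)*d) = 1/(4 + d) + (6 + d*(Y + d)) = 6 + 1/(4 + d) + d*(Y + d))
496*(p(-11, -8) + U) = 496*((1 + (4 - 11)*(6 + (-11)² - 8*(-11)))/(4 - 11) + 285) = 496*((1 - 7*(6 + 121 + 88))/(-7) + 285) = 496*(-(1 - 7*215)/7 + 285) = 496*(-(1 - 1505)/7 + 285) = 496*(-⅐*(-1504) + 285) = 496*(1504/7 + 285) = 496*(3499/7) = 1735504/7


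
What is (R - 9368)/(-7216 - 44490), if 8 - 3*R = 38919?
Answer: 67015/155118 ≈ 0.43203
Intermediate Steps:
R = -38911/3 (R = 8/3 - ⅓*38919 = 8/3 - 12973 = -38911/3 ≈ -12970.)
(R - 9368)/(-7216 - 44490) = (-38911/3 - 9368)/(-7216 - 44490) = -67015/3/(-51706) = -67015/3*(-1/51706) = 67015/155118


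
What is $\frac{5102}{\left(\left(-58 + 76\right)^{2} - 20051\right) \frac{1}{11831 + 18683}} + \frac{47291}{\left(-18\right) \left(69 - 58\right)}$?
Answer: $- \frac{31758030301}{3905946} \approx -8130.7$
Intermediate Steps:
$\frac{5102}{\left(\left(-58 + 76\right)^{2} - 20051\right) \frac{1}{11831 + 18683}} + \frac{47291}{\left(-18\right) \left(69 - 58\right)} = \frac{5102}{\left(18^{2} - 20051\right) \frac{1}{30514}} + \frac{47291}{\left(-18\right) 11} = \frac{5102}{\left(324 - 20051\right) \frac{1}{30514}} + \frac{47291}{-198} = \frac{5102}{\left(-19727\right) \frac{1}{30514}} + 47291 \left(- \frac{1}{198}\right) = \frac{5102}{- \frac{19727}{30514}} - \frac{47291}{198} = 5102 \left(- \frac{30514}{19727}\right) - \frac{47291}{198} = - \frac{155682428}{19727} - \frac{47291}{198} = - \frac{31758030301}{3905946}$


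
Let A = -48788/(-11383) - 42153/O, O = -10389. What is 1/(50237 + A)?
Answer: 39419329/1980637726350 ≈ 1.9902e-5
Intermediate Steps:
A = 328895377/39419329 (A = -48788/(-11383) - 42153/(-10389) = -48788*(-1/11383) - 42153*(-1/10389) = 48788/11383 + 14051/3463 = 328895377/39419329 ≈ 8.3435)
1/(50237 + A) = 1/(50237 + 328895377/39419329) = 1/(1980637726350/39419329) = 39419329/1980637726350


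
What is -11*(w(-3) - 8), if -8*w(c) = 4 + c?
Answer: 715/8 ≈ 89.375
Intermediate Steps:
w(c) = -½ - c/8 (w(c) = -(4 + c)/8 = -½ - c/8)
-11*(w(-3) - 8) = -11*((-½ - ⅛*(-3)) - 8) = -11*((-½ + 3/8) - 8) = -11*(-⅛ - 8) = -11*(-65/8) = 715/8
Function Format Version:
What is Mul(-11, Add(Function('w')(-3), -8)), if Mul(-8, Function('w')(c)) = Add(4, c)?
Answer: Rational(715, 8) ≈ 89.375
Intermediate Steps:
Function('w')(c) = Add(Rational(-1, 2), Mul(Rational(-1, 8), c)) (Function('w')(c) = Mul(Rational(-1, 8), Add(4, c)) = Add(Rational(-1, 2), Mul(Rational(-1, 8), c)))
Mul(-11, Add(Function('w')(-3), -8)) = Mul(-11, Add(Add(Rational(-1, 2), Mul(Rational(-1, 8), -3)), -8)) = Mul(-11, Add(Add(Rational(-1, 2), Rational(3, 8)), -8)) = Mul(-11, Add(Rational(-1, 8), -8)) = Mul(-11, Rational(-65, 8)) = Rational(715, 8)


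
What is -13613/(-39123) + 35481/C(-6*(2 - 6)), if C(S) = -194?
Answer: -1385482241/7589862 ≈ -182.54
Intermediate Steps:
-13613/(-39123) + 35481/C(-6*(2 - 6)) = -13613/(-39123) + 35481/(-194) = -13613*(-1/39123) + 35481*(-1/194) = 13613/39123 - 35481/194 = -1385482241/7589862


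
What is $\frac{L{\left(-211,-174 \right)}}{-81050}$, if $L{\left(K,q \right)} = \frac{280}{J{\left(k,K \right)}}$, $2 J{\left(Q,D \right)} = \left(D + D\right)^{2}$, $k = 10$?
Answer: $- \frac{14}{360842705} \approx -3.8798 \cdot 10^{-8}$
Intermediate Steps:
$J{\left(Q,D \right)} = 2 D^{2}$ ($J{\left(Q,D \right)} = \frac{\left(D + D\right)^{2}}{2} = \frac{\left(2 D\right)^{2}}{2} = \frac{4 D^{2}}{2} = 2 D^{2}$)
$L{\left(K,q \right)} = \frac{140}{K^{2}}$ ($L{\left(K,q \right)} = \frac{280}{2 K^{2}} = 280 \frac{1}{2 K^{2}} = \frac{140}{K^{2}}$)
$\frac{L{\left(-211,-174 \right)}}{-81050} = \frac{140 \cdot \frac{1}{44521}}{-81050} = 140 \cdot \frac{1}{44521} \left(- \frac{1}{81050}\right) = \frac{140}{44521} \left(- \frac{1}{81050}\right) = - \frac{14}{360842705}$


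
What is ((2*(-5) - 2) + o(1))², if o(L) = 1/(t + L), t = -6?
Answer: 3721/25 ≈ 148.84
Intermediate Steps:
o(L) = 1/(-6 + L)
((2*(-5) - 2) + o(1))² = ((2*(-5) - 2) + 1/(-6 + 1))² = ((-10 - 2) + 1/(-5))² = (-12 - ⅕)² = (-61/5)² = 3721/25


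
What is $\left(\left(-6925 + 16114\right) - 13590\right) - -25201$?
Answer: $20800$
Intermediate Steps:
$\left(\left(-6925 + 16114\right) - 13590\right) - -25201 = \left(9189 - 13590\right) + 25201 = -4401 + 25201 = 20800$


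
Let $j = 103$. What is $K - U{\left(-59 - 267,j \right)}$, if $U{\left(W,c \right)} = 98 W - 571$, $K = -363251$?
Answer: $-330732$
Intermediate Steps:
$U{\left(W,c \right)} = -571 + 98 W$
$K - U{\left(-59 - 267,j \right)} = -363251 - \left(-571 + 98 \left(-59 - 267\right)\right) = -363251 - \left(-571 + 98 \left(-326\right)\right) = -363251 - \left(-571 - 31948\right) = -363251 - -32519 = -363251 + 32519 = -330732$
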